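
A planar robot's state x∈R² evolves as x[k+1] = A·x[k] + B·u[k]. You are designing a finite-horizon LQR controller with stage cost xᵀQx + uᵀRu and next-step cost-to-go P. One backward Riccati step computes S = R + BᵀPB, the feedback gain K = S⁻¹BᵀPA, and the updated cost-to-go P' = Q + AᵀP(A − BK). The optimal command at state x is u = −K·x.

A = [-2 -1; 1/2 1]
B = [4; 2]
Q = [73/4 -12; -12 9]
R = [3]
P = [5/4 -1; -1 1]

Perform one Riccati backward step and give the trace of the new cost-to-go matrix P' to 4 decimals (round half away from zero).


BᵀP = [3.0000 -2.0000]
S = R + BᵀPB = [3] + [8.0000] = [11.0000]
BᵀPA = [-7.0000 -5.0000]
K = S⁻¹·BᵀPA = [-0.6364 -0.4545]
A−BK = [0.5455 0.8182; 1.7727 1.9091]
AᵀP(A−BK) = [2.7955 2.3182; 2.3182 1.9773]
P' = Q + AᵀP(A−BK) = [21.0455 -9.6818; -9.6818 10.9773]
tr(P') = 32.0227

32.0227


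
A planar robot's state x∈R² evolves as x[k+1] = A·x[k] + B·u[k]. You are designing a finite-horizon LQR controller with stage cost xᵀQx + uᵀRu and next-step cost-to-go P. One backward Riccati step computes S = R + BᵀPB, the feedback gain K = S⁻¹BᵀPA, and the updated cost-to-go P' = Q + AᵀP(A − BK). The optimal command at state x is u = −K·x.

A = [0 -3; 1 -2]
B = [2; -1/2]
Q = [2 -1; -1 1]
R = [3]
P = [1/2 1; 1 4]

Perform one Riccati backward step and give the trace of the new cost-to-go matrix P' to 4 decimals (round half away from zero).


38.9375

BᵀP = [0.5000 0.0000]
S = R + BᵀPB = [3] + [1.0000] = [4.0000]
BᵀPA = [0.0000 -1.5000]
K = S⁻¹·BᵀPA = [0.0000 -0.3750]
A−BK = [0.0000 -2.2500; 1.0000 -2.1875]
AᵀP(A−BK) = [4.0000 -11.0000; -11.0000 31.9375]
P' = Q + AᵀP(A−BK) = [6.0000 -12.0000; -12.0000 32.9375]
tr(P') = 38.9375


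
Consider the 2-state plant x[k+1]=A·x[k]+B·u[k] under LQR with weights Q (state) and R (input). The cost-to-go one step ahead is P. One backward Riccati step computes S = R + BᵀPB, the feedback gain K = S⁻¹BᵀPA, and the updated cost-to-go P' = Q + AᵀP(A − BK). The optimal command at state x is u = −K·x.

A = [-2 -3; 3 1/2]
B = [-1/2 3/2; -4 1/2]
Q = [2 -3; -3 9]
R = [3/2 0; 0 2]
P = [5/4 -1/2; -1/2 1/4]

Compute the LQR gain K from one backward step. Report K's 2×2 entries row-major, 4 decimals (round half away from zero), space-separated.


BᵀP = [1.3750 -0.7500; 1.6250 -0.6250]
S = R + BᵀPB = [3/2 0; 0 2] + [2.3125 1.6875; 1.6875 2.1250] = [3.8125 1.6875; 1.6875 4.1250]
BᵀPA = [-5.0000 -4.5000; -5.1250 -5.1875]
K = S⁻¹·BᵀPA = [-0.9299 -0.7616; -0.8620 -0.9460]
A−BK = [-1.1720 -1.9618; -0.2887 -2.0734]
AᵀP(A−BK) = [4.1826 4.2187; 4.2187 4.4779]
P' = Q + AᵀP(A−BK) = [6.1826 1.2187; 1.2187 13.4779]
tr(P') = 19.6604

-0.9299 -0.7616 -0.8620 -0.9460


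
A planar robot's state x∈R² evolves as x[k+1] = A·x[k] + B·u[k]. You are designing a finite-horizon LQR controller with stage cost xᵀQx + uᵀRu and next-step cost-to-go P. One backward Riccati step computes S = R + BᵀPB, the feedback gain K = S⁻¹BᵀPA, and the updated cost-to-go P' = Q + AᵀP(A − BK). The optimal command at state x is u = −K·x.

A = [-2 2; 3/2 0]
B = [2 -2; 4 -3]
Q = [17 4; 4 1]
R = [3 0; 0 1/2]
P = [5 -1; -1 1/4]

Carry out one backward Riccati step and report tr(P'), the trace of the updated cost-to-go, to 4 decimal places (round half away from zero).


BᵀP = [6.0000 -1.0000; -7.0000 1.2500]
S = R + BᵀPB = [3 0; 0 1/2] + [8.0000 -9.0000; -9.0000 10.2500] = [11.0000 -9.0000; -9.0000 10.7500]
BᵀPA = [-13.5000 12.0000; 15.8750 -14.0000]
K = S⁻¹·BᵀPA = [-0.0604 0.0805; 1.4262 -1.2349]
A−BK = [0.9732 -0.6309; 6.0201 -4.0268]
AᵀP(A−BK) = [3.1065 -2.3087; -2.3087 1.7450]
P' = Q + AᵀP(A−BK) = [20.1065 1.6913; 1.6913 2.7450]
tr(P') = 22.8515

22.8515


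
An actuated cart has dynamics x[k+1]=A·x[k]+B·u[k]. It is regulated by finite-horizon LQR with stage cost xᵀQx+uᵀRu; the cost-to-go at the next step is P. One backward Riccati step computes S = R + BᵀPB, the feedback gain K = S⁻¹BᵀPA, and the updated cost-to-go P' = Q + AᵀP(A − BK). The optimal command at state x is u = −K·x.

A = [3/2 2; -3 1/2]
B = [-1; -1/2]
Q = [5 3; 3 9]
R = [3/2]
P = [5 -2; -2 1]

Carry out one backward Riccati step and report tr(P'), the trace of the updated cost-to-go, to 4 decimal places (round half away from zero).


BᵀP = [-4.0000 1.5000]
S = R + BᵀPB = [3/2] + [3.2500] = [4.7500]
BᵀPA = [-10.5000 -7.2500]
K = S⁻¹·BᵀPA = [-2.2105 -1.5263]
A−BK = [-0.7105 0.4737; -4.1053 -0.2632]
AᵀP(A−BK) = [15.0395 7.9737; 7.9737 5.1842]
P' = Q + AᵀP(A−BK) = [20.0395 10.9737; 10.9737 14.1842]
tr(P') = 34.2237

34.2237


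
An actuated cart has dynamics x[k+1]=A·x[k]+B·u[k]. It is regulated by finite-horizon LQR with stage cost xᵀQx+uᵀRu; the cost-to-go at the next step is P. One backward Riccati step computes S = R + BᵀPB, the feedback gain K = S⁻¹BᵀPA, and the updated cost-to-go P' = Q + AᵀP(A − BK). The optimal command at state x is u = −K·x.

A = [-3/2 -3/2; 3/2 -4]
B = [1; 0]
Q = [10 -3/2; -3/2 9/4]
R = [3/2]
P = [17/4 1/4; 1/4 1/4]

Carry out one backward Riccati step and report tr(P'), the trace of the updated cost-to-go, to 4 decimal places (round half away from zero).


BᵀP = [4.2500 0.2500]
S = R + BᵀPB = [3/2] + [4.2500] = [5.7500]
BᵀPA = [-6.0000 -7.3750]
K = S⁻¹·BᵀPA = [-1.0435 -1.2826]
A−BK = [-0.4565 -0.2174; 1.5000 -4.0000]
AᵀP(A−BK) = [2.7391 1.3043; 1.3043 7.1033]
P' = Q + AᵀP(A−BK) = [12.7391 -0.1957; -0.1957 9.3533]
tr(P') = 22.0924

22.0924


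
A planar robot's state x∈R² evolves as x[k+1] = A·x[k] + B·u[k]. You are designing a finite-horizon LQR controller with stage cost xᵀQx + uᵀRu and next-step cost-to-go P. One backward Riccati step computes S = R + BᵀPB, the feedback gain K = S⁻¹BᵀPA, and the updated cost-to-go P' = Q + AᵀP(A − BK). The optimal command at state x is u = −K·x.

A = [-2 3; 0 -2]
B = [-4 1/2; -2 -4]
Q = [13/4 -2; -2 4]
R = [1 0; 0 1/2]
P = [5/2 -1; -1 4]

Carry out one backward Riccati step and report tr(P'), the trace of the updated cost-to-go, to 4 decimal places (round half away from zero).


8.2348

BᵀP = [-8.0000 -4.0000; 5.2500 -16.5000]
S = R + BᵀPB = [1 0; 0 1/2] + [40.0000 12.0000; 12.0000 68.6250] = [41.0000 12.0000; 12.0000 69.1250]
BᵀPA = [16.0000 -16.0000; -10.5000 48.7500]
K = S⁻¹·BᵀPA = [0.4580 -0.6286; -0.2314 0.8144]
A−BK = [-0.0524 0.0784; -0.0097 0.0003]
AᵀP(A−BK) = [0.2427 -0.3916; -0.3916 0.7421]
P' = Q + AᵀP(A−BK) = [3.4927 -2.3916; -2.3916 4.7421]
tr(P') = 8.2348


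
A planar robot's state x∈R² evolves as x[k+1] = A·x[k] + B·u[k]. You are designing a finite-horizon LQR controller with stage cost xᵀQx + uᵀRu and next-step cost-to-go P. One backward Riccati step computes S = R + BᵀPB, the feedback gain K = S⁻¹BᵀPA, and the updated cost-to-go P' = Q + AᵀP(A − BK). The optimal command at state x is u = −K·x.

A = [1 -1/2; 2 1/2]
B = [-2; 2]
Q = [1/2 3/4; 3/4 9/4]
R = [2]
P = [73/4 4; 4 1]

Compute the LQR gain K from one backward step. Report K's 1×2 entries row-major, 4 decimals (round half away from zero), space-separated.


BᵀP = [-28.5000 -6.0000]
S = R + BᵀPB = [2] + [45.0000] = [47.0000]
BᵀPA = [-40.5000 11.2500]
K = S⁻¹·BᵀPA = [-0.8617 0.2394]
A−BK = [-0.7234 -0.0213; 3.7234 0.0213]
AᵀP(A−BK) = [3.3511 -0.4309; -0.4309 0.1197]
P' = Q + AᵀP(A−BK) = [3.8511 0.3191; 0.3191 2.3697]
tr(P') = 6.2207

-0.8617 0.2394


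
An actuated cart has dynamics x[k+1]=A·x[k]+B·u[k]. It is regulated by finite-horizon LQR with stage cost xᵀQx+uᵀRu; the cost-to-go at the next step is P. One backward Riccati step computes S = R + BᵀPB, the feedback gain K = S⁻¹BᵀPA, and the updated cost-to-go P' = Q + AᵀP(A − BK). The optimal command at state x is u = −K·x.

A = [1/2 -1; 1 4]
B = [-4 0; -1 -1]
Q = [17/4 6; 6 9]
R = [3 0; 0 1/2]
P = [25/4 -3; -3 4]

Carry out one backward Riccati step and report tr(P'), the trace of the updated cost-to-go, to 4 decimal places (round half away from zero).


21.6998

BᵀP = [-22.0000 8.0000; 3.0000 -4.0000]
S = R + BᵀPB = [3 0; 0 1/2] + [80.0000 -8.0000; -8.0000 4.0000] = [83.0000 -8.0000; -8.0000 4.5000]
BᵀPA = [-3.0000 54.0000; -2.5000 -19.0000]
K = S⁻¹·BᵀPA = [-0.1082 0.2940; -0.7480 -3.6995]
A−BK = [0.0670 0.1761; 0.1438 0.5945]
AᵀP(A−BK) = [0.3678 1.5083; 1.5083 8.0820]
P' = Q + AᵀP(A−BK) = [4.6178 7.5083; 7.5083 17.0820]
tr(P') = 21.6998


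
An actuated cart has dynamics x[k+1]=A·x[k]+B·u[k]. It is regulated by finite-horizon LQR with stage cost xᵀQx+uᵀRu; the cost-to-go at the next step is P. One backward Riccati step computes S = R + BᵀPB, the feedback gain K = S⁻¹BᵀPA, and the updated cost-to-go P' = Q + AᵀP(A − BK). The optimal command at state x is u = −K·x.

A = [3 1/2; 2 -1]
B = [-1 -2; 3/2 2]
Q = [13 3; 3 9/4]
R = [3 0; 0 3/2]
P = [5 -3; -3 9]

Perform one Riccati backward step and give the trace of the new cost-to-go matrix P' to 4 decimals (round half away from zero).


55.7924

BᵀP = [-9.5000 16.5000; -16.0000 24.0000]
S = R + BᵀPB = [3 0; 0 3/2] + [34.2500 52.0000; 52.0000 80.0000] = [37.2500 52.0000; 52.0000 81.5000]
BᵀPA = [4.5000 -21.2500; 0.0000 -32.0000]
K = S⁻¹·BᵀPA = [1.1051 -0.2045; -0.7051 -0.2621]
A−BK = [2.6949 -0.2288; 1.7525 -0.1689]
AᵀP(A−BK) = [40.0271 -3.5797; -3.5797 0.5153]
P' = Q + AᵀP(A−BK) = [53.0271 -0.5797; -0.5797 2.7653]
tr(P') = 55.7924


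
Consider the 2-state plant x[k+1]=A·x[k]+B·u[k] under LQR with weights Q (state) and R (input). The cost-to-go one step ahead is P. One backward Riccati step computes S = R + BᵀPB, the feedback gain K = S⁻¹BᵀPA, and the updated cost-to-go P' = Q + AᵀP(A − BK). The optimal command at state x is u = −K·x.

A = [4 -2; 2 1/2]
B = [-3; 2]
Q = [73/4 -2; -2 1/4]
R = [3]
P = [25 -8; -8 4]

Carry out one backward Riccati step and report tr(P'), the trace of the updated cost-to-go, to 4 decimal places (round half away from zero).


BᵀP = [-91.0000 32.0000]
S = R + BᵀPB = [3] + [337.0000] = [340.0000]
BᵀPA = [-300.0000 198.0000]
K = S⁻¹·BᵀPA = [-0.8824 0.5824]
A−BK = [1.3529 -0.2529; 3.7647 -0.6647]
AᵀP(A−BK) = [23.2941 -5.2941; -5.2941 1.6941]
P' = Q + AᵀP(A−BK) = [41.5441 -7.2941; -7.2941 1.9441]
tr(P') = 43.4882

43.4882


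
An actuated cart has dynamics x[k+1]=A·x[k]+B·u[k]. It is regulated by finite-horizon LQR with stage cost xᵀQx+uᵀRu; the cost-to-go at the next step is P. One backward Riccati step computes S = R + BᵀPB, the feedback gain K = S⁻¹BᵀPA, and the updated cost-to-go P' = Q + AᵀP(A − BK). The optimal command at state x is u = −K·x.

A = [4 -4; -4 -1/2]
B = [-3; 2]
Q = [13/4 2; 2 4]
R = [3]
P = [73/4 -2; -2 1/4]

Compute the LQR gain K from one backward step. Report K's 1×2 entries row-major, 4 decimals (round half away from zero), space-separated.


-1.3576 1.2055

BᵀP = [-58.7500 6.5000]
S = R + BᵀPB = [3] + [189.2500] = [192.2500]
BᵀPA = [-261.0000 231.7500]
K = S⁻¹·BᵀPA = [-1.3576 1.2055]
A−BK = [-0.0728 -0.3836; -1.2848 -2.9109]
AᵀP(A−BK) = [5.6645 -4.8745; -4.8745 4.6968]
P' = Q + AᵀP(A−BK) = [8.9145 -2.8745; -2.8745 8.6968]
tr(P') = 17.6113


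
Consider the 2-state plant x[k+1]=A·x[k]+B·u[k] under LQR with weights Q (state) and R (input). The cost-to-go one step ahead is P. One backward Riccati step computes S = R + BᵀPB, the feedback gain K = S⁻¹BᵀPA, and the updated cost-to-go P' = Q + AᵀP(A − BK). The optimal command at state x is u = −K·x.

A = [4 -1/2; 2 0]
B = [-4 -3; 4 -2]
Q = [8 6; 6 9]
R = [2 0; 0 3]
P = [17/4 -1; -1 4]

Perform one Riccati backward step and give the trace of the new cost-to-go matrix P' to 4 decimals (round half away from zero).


BᵀP = [-21.0000 20.0000; -10.7500 -5.0000]
S = R + BᵀPB = [2 0; 0 3] + [164.0000 23.0000; 23.0000 42.2500] = [166.0000 23.0000; 23.0000 45.2500]
BᵀPA = [-44.0000 10.5000; -53.0000 5.3750]
K = S⁻¹·BᵀPA = [-0.1106 0.0503; -1.1151 0.0932]
A−BK = [0.2125 -0.0190; 0.2121 -0.0150]
AᵀP(A−BK) = [4.0364 -0.3456; -0.3456 0.0330]
P' = Q + AᵀP(A−BK) = [12.0364 5.6544; 5.6544 9.0330]
tr(P') = 21.0694

21.0694


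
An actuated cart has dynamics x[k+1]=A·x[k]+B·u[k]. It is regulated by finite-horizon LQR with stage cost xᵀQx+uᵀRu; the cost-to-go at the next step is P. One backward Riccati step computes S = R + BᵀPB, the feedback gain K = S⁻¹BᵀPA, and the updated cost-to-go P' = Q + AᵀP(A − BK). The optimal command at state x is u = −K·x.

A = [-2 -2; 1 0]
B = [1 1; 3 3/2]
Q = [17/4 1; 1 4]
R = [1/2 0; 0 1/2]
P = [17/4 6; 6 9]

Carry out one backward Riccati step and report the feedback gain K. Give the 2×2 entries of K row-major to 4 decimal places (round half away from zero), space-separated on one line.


0.0889 -0.1391 -0.3111 -0.3842

BᵀP = [22.2500 33.0000; 13.2500 19.5000]
S = R + BᵀPB = [1/2 0; 0 1/2] + [121.2500 71.7500; 71.7500 42.5000] = [121.7500 71.7500; 71.7500 43.0000]
BᵀPA = [-11.5000 -44.5000; -7.0000 -26.5000]
K = S⁻¹·BᵀPA = [0.0889 -0.1391; -0.3111 -0.3842]
A−BK = [-1.7778 -1.4767; 1.2000 0.9935]
AᵀP(A−BK) = [0.8444 0.7111; 0.7111 0.6294]
P' = Q + AᵀP(A−BK) = [5.0944 1.7111; 1.7111 4.6294]
tr(P') = 9.7238


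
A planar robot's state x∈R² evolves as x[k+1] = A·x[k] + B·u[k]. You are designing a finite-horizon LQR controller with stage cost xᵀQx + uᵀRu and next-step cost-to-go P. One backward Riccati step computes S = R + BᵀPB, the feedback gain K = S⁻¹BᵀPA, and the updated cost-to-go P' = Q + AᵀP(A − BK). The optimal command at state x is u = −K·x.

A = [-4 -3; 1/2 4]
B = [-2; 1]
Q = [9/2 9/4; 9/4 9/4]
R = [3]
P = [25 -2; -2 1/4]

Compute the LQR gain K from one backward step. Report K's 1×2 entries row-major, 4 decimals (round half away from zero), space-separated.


BᵀP = [-52.0000 4.2500]
S = R + BᵀPB = [3] + [108.2500] = [111.2500]
BᵀPA = [210.1250 173.0000]
K = S⁻¹·BᵀPA = [1.8888 1.5551]
A−BK = [-0.2225 0.1101; -1.3888 2.4449]
AᵀP(A−BK) = [11.1860 8.7438; 8.7438 7.9753]
P' = Q + AᵀP(A−BK) = [15.6860 10.9938; 10.9938 10.2253]
tr(P') = 25.9112

1.8888 1.5551


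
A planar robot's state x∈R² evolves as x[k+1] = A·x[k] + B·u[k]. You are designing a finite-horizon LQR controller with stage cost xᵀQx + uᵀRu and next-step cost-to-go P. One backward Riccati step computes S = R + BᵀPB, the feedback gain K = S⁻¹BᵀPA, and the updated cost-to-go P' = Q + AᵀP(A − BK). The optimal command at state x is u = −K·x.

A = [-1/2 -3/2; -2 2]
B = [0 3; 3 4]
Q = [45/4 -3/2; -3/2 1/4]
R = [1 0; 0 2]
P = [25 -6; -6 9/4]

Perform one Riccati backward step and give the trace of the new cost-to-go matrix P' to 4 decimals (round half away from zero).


13.9227

BᵀP = [-18.0000 6.7500; 51.0000 -9.0000]
S = R + BᵀPB = [1 0; 0 2] + [20.2500 -27.0000; -27.0000 117.0000] = [21.2500 -27.0000; -27.0000 119.0000]
BᵀPA = [-4.5000 40.5000; -7.5000 -94.5000]
K = S⁻¹·BᵀPA = [-0.4101 1.2602; -0.1561 -0.5082]
A−BK = [-0.0318 0.0246; -0.1456 0.2523]
AᵀP(A−BK) = [0.2343 -0.3907; -0.3907 2.1884]
P' = Q + AᵀP(A−BK) = [11.4843 -1.8907; -1.8907 2.4384]
tr(P') = 13.9227


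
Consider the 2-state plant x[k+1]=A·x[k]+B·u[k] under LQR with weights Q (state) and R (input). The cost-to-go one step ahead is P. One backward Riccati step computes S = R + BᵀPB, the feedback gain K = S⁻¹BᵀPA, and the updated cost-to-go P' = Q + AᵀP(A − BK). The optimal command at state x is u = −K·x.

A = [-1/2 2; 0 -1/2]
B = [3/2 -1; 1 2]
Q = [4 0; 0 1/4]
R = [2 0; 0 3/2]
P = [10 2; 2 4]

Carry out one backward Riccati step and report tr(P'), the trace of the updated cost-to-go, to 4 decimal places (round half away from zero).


BᵀP = [17.0000 7.0000; -6.0000 6.0000]
S = R + BᵀPB = [2 0; 0 3/2] + [32.5000 -3.0000; -3.0000 18.0000] = [34.5000 -3.0000; -3.0000 19.5000]
BᵀPA = [-8.5000 30.5000; 3.0000 -15.0000]
K = S⁻¹·BᵀPA = [-0.2362 0.8282; 0.1175 -0.6418]
A−BK = [-0.0282 0.1158; 0.0011 -0.0446]
AᵀP(A−BK) = [0.1401 -0.5345; -0.5345 2.1113]
P' = Q + AᵀP(A−BK) = [4.1401 -0.5345; -0.5345 2.3613]
tr(P') = 6.5014

6.5014


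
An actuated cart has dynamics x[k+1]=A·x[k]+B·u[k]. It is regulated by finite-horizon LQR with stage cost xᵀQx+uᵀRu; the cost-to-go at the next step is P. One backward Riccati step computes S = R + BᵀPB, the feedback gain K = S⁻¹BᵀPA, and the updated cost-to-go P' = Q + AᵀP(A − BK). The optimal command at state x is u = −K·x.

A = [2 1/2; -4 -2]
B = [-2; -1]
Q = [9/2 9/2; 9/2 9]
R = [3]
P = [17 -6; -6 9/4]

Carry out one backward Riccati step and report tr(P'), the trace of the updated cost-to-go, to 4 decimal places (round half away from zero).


32.7145

BᵀP = [-28.0000 9.7500]
S = R + BᵀPB = [3] + [46.2500] = [49.2500]
BᵀPA = [-95.0000 -33.5000]
K = S⁻¹·BᵀPA = [-1.9289 -0.6802]
A−BK = [-1.8579 -0.8604; -5.9289 -2.6802]
AᵀP(A−BK) = [16.7513 6.3807; 6.3807 2.4632]
P' = Q + AᵀP(A−BK) = [21.2513 10.8807; 10.8807 11.4632]
tr(P') = 32.7145


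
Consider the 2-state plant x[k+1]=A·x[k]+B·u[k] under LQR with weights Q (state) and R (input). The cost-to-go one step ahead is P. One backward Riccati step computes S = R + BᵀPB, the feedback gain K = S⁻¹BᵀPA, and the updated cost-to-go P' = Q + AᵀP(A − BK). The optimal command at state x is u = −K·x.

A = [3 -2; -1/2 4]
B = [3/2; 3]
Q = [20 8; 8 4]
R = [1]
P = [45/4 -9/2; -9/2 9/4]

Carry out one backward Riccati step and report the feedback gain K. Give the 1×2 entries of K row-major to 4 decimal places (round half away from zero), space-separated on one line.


1.6701 -1.1134

BᵀP = [3.3750 0.0000]
S = R + BᵀPB = [1] + [5.0625] = [6.0625]
BᵀPA = [10.1250 -6.7500]
K = S⁻¹·BᵀPA = [1.6701 -1.1134]
A−BK = [0.4948 -0.3299; -5.5103 7.3402]
AᵀP(A−BK) = [98.4027 -119.2268; -119.2268 145.4845]
P' = Q + AᵀP(A−BK) = [118.4027 -111.2268; -111.2268 149.4845]
tr(P') = 267.8872


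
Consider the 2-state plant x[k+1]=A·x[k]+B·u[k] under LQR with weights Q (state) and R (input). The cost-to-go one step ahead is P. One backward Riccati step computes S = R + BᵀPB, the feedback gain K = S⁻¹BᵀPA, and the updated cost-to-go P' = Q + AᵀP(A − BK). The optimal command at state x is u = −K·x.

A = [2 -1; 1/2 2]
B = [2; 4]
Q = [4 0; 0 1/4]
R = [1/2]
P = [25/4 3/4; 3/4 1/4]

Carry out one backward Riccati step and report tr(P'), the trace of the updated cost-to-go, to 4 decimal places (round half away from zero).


7.3441

BᵀP = [15.5000 2.5000]
S = R + BᵀPB = [1/2] + [41.0000] = [41.5000]
BᵀPA = [32.2500 -10.5000]
K = S⁻¹·BᵀPA = [0.7771 -0.2530]
A−BK = [0.4458 -0.4940; -2.6084 3.0120]
AᵀP(A−BK) = [1.5008 -1.4654; -1.4654 1.5934]
P' = Q + AᵀP(A−BK) = [5.5008 -1.4654; -1.4654 1.8434]
tr(P') = 7.3441


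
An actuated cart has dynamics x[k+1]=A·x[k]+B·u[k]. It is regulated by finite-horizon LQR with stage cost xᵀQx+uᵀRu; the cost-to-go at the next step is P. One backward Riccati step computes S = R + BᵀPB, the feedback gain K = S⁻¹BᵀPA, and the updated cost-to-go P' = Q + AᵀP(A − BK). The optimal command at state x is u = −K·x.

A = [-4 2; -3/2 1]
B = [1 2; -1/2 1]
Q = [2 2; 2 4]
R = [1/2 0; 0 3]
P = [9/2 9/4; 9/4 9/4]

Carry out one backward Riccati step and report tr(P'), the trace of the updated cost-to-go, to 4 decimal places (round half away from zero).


16.0262

BᵀP = [3.3750 1.1250; 11.2500 6.7500]
S = R + BᵀPB = [1/2 0; 0 3] + [2.8125 7.8750; 7.8750 29.2500] = [3.3125 7.8750; 7.8750 32.2500]
BᵀPA = [-15.1875 7.8750; -55.1250 29.2500]
K = S⁻¹·BᵀPA = [-1.2427 0.5272; -1.4059 0.7782]
A−BK = [0.0544 -0.0837; -0.7155 0.4854]
AᵀP(A−BK) = [7.6914 -4.2176; -4.2176 2.3347]
P' = Q + AᵀP(A−BK) = [9.6914 -2.2176; -2.2176 6.3347]
tr(P') = 16.0262


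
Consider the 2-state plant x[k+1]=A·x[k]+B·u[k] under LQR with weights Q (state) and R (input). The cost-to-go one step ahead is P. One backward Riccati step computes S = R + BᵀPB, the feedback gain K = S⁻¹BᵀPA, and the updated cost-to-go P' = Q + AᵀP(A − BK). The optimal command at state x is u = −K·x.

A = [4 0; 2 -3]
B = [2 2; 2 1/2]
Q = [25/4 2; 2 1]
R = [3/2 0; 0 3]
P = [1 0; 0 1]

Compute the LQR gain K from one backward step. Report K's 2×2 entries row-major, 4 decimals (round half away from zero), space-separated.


0.9573 -0.8205 0.5812 0.3590

BᵀP = [2.0000 2.0000; 2.0000 0.5000]
S = R + BᵀPB = [3/2 0; 0 3] + [8.0000 5.0000; 5.0000 4.2500] = [9.5000 5.0000; 5.0000 7.2500]
BᵀPA = [12.0000 -6.0000; 9.0000 -1.5000]
K = S⁻¹·BᵀPA = [0.9573 -0.8205; 0.5812 0.3590]
A−BK = [0.9231 0.9231; -0.2051 -1.5385]
AᵀP(A−BK) = [3.2821 0.6154; 0.6154 4.6154]
P' = Q + AᵀP(A−BK) = [9.5321 2.6154; 2.6154 5.6154]
tr(P') = 15.1474


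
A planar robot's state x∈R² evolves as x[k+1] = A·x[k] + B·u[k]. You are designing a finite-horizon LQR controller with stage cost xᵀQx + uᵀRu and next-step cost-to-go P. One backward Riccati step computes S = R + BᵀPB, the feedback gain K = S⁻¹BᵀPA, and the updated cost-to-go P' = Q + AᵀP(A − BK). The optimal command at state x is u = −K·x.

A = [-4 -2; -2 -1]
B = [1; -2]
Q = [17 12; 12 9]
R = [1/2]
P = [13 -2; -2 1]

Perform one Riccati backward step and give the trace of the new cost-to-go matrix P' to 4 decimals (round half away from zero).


74.5294

BᵀP = [17.0000 -4.0000]
S = R + BᵀPB = [1/2] + [25.0000] = [25.5000]
BᵀPA = [-60.0000 -30.0000]
K = S⁻¹·BᵀPA = [-2.3529 -1.1765]
A−BK = [-1.6471 -0.8235; -6.7059 -3.3529]
AᵀP(A−BK) = [38.8235 19.4118; 19.4118 9.7059]
P' = Q + AᵀP(A−BK) = [55.8235 31.4118; 31.4118 18.7059]
tr(P') = 74.5294


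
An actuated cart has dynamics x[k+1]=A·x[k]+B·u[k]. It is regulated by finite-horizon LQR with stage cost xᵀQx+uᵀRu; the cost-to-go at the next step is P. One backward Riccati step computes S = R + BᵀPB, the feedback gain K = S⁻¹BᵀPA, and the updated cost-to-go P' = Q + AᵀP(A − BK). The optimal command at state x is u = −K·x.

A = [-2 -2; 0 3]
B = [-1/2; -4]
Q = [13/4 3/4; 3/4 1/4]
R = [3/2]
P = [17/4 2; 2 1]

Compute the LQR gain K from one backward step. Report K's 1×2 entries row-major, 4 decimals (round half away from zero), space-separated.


0.7624 0.1976

BᵀP = [-10.1250 -5.0000]
S = R + BᵀPB = [3/2] + [25.0625] = [26.5625]
BᵀPA = [20.2500 5.2500]
K = S⁻¹·BᵀPA = [0.7624 0.1976]
A−BK = [-1.6188 -1.9012; 3.0494 3.7906]
AᵀP(A−BK) = [1.5624 0.9976; 0.9976 0.9624]
P' = Q + AᵀP(A−BK) = [4.8124 1.7476; 1.7476 1.2124]
tr(P') = 6.0247


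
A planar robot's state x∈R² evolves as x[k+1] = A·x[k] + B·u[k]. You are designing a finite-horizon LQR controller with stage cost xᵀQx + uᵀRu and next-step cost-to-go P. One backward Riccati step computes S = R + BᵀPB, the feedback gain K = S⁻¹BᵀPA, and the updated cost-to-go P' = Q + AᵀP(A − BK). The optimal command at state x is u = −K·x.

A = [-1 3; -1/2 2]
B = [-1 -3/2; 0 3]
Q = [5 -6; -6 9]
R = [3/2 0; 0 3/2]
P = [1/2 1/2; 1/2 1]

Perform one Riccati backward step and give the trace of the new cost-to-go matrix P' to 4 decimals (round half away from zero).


BᵀP = [-0.5000 -0.5000; 0.7500 2.2500]
S = R + BᵀPB = [3/2 0; 0 3/2] + [0.5000 -0.7500; -0.7500 5.6250] = [2.0000 -0.7500; -0.7500 7.1250]
BᵀPA = [0.7500 -2.5000; -1.8750 6.7500]
K = S⁻¹·BᵀPA = [0.2877 -0.9315; -0.2329 0.8493]
A−BK = [-1.0616 3.3425; 0.1986 -0.5479]
AᵀP(A−BK) = [0.5976 -1.9589; -1.9589 6.4384]
P' = Q + AᵀP(A−BK) = [5.5976 -7.9589; -7.9589 15.4384]
tr(P') = 21.0360

21.0360


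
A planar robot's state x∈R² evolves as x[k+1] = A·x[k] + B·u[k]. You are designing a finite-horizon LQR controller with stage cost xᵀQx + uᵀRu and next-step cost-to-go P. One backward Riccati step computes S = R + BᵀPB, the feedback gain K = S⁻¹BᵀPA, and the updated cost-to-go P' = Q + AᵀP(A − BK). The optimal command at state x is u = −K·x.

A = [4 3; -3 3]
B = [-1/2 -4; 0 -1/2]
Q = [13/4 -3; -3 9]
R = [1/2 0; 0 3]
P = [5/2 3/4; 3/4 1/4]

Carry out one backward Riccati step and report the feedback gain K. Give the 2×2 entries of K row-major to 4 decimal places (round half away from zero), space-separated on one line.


BᵀP = [-1.2500 -0.3750; -10.3750 -3.1250]
S = R + BᵀPB = [1/2 0; 0 3] + [0.6250 5.1875; 5.1875 43.0625] = [1.1250 5.1875; 5.1875 46.0625]
BᵀPA = [-3.8750 -4.8750; -32.1250 -40.5000]
K = S⁻¹·BᵀPA = [-0.4755 -0.5805; -0.6439 -0.8139]
A−BK = [1.1868 -0.5457; -3.3219 2.5931]
AᵀP(A−BK) = [1.7231 1.6051; 1.6051 2.4585]
P' = Q + AᵀP(A−BK) = [4.9731 -1.3949; -1.3949 11.4585]
tr(P') = 16.4316

-0.4755 -0.5805 -0.6439 -0.8139


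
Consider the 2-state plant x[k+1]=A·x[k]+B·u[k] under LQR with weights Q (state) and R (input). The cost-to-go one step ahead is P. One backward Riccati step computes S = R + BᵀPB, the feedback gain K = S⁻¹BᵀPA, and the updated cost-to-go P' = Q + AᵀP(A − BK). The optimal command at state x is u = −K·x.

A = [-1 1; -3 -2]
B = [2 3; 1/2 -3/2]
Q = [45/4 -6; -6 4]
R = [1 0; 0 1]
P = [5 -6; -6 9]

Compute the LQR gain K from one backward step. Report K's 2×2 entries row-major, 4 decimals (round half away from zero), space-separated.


BᵀP = [7.0000 -7.5000; 24.0000 -31.5000]
S = R + BᵀPB = [1 0; 0 1] + [10.2500 32.2500; 32.2500 119.2500] = [11.2500 32.2500; 32.2500 120.2500]
BᵀPA = [15.5000 22.0000; 70.5000 87.0000]
K = S⁻¹·BᵀPA = [-1.3102 -0.5124; 0.9376 0.8609]
A−BK = [-1.1926 -0.5580; -0.9384 -0.4524]
AᵀP(A−BK) = [4.2030 2.2478; 2.2478 1.3733]
P' = Q + AᵀP(A−BK) = [15.4530 -3.7522; -3.7522 5.3733]
tr(P') = 20.8263

-1.3102 -0.5124 0.9376 0.8609


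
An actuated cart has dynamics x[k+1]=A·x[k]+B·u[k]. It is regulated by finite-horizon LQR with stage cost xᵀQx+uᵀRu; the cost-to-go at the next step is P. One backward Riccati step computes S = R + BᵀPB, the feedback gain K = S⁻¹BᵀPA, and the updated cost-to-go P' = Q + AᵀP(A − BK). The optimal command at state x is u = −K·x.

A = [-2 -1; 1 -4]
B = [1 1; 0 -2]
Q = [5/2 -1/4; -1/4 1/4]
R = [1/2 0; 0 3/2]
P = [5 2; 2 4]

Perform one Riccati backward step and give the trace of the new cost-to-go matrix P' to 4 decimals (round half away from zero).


13.4643

BᵀP = [5.0000 2.0000; 1.0000 -6.0000]
S = R + BᵀPB = [1/2 0; 0 3/2] + [5.0000 1.0000; 1.0000 13.0000] = [5.5000 1.0000; 1.0000 14.5000]
BᵀPA = [-8.0000 -13.0000; -8.0000 23.0000]
K = S⁻¹·BᵀPA = [-1.3714 -2.6857; -0.4571 1.7714]
A−BK = [-0.1714 -0.0857; 0.0857 -0.4571]
AᵀP(A−BK) = [1.3714 0.6857; 0.6857 9.3429]
P' = Q + AᵀP(A−BK) = [3.8714 0.4357; 0.4357 9.5929]
tr(P') = 13.4643


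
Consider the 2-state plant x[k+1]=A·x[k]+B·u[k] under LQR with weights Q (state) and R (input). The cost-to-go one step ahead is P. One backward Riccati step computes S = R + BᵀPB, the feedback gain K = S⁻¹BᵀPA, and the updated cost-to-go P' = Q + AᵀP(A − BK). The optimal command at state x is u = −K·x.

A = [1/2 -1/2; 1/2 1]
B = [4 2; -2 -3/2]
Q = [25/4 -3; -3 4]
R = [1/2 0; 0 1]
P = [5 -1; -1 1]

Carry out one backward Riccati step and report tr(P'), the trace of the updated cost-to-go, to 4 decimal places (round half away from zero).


BᵀP = [22.0000 -6.0000; 11.5000 -3.5000]
S = R + BᵀPB = [1/2 0; 0 1] + [100.0000 53.0000; 53.0000 28.2500] = [100.5000 53.0000; 53.0000 29.2500]
BᵀPA = [8.0000 -17.0000; 4.0000 -9.2500]
K = S⁻¹·BᵀPA = [0.1684 -0.0536; -0.1684 -0.2191]
A−BK = [0.1632 0.1526; 0.5842 0.5641]
AᵀP(A−BK) = [0.3263 0.3053; 0.3053 0.3120]
P' = Q + AᵀP(A−BK) = [6.5763 -2.6947; -2.6947 4.3120]
tr(P') = 10.8883

10.8883


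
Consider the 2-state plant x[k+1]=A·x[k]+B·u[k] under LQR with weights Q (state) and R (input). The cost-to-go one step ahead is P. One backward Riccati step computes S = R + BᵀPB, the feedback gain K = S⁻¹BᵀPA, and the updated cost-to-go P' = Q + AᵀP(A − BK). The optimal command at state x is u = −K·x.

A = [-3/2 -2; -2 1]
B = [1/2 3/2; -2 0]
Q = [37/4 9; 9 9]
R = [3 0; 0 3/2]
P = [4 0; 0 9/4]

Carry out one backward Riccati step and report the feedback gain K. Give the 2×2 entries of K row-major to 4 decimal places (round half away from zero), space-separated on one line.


BᵀP = [2.0000 -4.5000; 6.0000 0.0000]
S = R + BᵀPB = [3 0; 0 3/2] + [10.0000 3.0000; 3.0000 9.0000] = [13.0000 3.0000; 3.0000 10.5000]
BᵀPA = [6.0000 -8.5000; -9.0000 -12.0000]
K = S⁻¹·BᵀPA = [0.7059 -0.4176; -1.0588 -1.0235]
A−BK = [-0.2647 -0.2559; -0.5882 0.1647]
AᵀP(A−BK) = [4.2353 0.7941; 0.7941 2.4176]
P' = Q + AᵀP(A−BK) = [13.4853 9.7941; 9.7941 11.4176]
tr(P') = 24.9029

0.7059 -0.4176 -1.0588 -1.0235


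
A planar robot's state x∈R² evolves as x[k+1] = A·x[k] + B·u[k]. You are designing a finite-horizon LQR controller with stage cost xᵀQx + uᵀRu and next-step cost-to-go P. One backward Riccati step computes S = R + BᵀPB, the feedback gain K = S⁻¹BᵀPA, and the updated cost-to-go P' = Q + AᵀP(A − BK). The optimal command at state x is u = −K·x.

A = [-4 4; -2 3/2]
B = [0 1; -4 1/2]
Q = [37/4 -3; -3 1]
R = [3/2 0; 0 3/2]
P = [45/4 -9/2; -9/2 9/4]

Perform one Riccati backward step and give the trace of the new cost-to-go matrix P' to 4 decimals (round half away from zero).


40.2600

BᵀP = [18.0000 -9.0000; 9.0000 -3.3750]
S = R + BᵀPB = [3/2 0; 0 3/2] + [36.0000 13.5000; 13.5000 7.3125] = [37.5000 13.5000; 13.5000 8.8125]
BᵀPA = [-54.0000 58.5000; -29.2500 30.9375]
K = S⁻¹·BᵀPA = [-0.5465 0.6603; -2.4820 2.4991]
A−BK = [-1.5180 1.5009; -2.9450 2.8918]
AᵀP(A−BK) = [14.8918 -14.9943; -14.9943 15.1181]
P' = Q + AᵀP(A−BK) = [24.1418 -17.9943; -17.9943 16.1181]
tr(P') = 40.2600


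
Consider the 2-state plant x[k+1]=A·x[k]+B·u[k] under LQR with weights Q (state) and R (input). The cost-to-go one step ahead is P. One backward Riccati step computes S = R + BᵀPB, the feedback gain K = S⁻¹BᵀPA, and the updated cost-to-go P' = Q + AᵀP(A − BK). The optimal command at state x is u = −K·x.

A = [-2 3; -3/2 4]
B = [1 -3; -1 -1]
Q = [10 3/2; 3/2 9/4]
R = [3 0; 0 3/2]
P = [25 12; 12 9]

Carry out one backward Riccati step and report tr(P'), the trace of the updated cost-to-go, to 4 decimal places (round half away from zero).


26.7856

BᵀP = [13.0000 3.0000; -87.0000 -45.0000]
S = R + BᵀPB = [3 0; 0 3/2] + [10.0000 -42.0000; -42.0000 306.0000] = [13.0000 -42.0000; -42.0000 307.5000]
BᵀPA = [-30.5000 51.0000; 241.5000 -441.0000]
K = S⁻¹·BᵀPA = [0.3422 -1.2713; 0.8321 -1.6078]
A−BK = [0.1541 -0.5520; -0.3257 1.1209]
AᵀP(A−BK) = [1.7337 -4.4940; -4.4940 12.8019]
P' = Q + AᵀP(A−BK) = [11.7337 -2.9940; -2.9940 15.0519]
tr(P') = 26.7856


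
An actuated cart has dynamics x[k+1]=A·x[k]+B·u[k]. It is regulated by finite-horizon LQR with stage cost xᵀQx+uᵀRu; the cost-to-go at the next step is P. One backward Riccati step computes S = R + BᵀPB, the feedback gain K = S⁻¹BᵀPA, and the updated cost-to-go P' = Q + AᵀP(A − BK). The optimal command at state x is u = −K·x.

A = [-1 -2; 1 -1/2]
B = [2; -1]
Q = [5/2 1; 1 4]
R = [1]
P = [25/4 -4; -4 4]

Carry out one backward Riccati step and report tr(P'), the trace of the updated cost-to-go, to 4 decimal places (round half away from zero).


BᵀP = [16.5000 -12.0000]
S = R + BᵀPB = [1] + [45.0000] = [46.0000]
BᵀPA = [-28.5000 -27.0000]
K = S⁻¹·BᵀPA = [-0.6196 -0.5870]
A−BK = [0.2391 -0.8261; 0.3804 -1.0870]
AᵀP(A−BK) = [0.5924 -0.2283; -0.2283 2.1522]
P' = Q + AᵀP(A−BK) = [3.0924 0.7717; 0.7717 6.1522]
tr(P') = 9.2446

9.2446


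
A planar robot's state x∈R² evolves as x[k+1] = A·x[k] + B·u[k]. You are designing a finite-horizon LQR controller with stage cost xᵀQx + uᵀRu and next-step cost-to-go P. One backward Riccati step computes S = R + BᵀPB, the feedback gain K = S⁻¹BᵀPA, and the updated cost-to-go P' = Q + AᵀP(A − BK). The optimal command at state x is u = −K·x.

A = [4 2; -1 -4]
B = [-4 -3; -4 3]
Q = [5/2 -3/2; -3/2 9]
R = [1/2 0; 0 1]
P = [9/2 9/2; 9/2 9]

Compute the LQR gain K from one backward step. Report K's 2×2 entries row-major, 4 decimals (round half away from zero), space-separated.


-0.3706 0.2541 -0.8076 -0.9706

BᵀP = [-36.0000 -54.0000; 0.0000 13.5000]
S = R + BᵀPB = [1/2 0; 0 1] + [360.0000 -54.0000; -54.0000 40.5000] = [360.5000 -54.0000; -54.0000 41.5000]
BᵀPA = [-90.0000 144.0000; -13.5000 -54.0000]
K = S⁻¹·BᵀPA = [-0.3706 0.2541; -0.8076 -0.9706]
A−BK = [0.0949 0.1043; -0.0598 -0.0719]
AᵀP(A−BK) = [0.7425 0.7612; 0.7612 1.0024]
P' = Q + AᵀP(A−BK) = [3.2425 -0.7388; -0.7388 10.0024]
tr(P') = 13.2448


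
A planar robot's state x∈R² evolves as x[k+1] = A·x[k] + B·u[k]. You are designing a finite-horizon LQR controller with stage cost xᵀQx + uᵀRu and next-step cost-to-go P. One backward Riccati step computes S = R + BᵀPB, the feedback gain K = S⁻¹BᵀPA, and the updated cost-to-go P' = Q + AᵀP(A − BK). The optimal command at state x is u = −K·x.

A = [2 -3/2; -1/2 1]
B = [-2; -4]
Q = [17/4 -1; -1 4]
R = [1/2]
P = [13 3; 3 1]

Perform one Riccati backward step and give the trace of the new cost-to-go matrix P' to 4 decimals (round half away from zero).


BᵀP = [-38.0000 -10.0000]
S = R + BᵀPB = [1/2] + [116.0000] = [116.5000]
BᵀPA = [-71.0000 47.0000]
K = S⁻¹·BᵀPA = [-0.6094 0.4034]
A−BK = [0.7811 -0.6931; -2.9378 2.6137]
AᵀP(A−BK) = [2.9796 -2.6062; -2.6062 2.2886]
P' = Q + AᵀP(A−BK) = [7.2296 -3.6062; -3.6062 6.2886]
tr(P') = 13.5182

13.5182


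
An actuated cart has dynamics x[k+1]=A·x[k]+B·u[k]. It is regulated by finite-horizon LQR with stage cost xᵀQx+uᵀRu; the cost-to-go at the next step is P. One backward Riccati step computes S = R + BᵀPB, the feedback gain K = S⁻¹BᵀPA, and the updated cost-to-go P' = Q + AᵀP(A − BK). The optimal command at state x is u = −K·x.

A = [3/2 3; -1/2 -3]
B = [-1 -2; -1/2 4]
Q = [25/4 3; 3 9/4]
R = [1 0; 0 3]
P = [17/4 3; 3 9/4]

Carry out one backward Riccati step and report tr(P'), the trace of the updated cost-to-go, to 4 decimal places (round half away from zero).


10.7307

BᵀP = [-5.7500 -4.1250; 3.5000 3.0000]
S = R + BᵀPB = [1 0; 0 3] + [7.8125 -5.0000; -5.0000 5.0000] = [8.8125 -5.0000; -5.0000 8.0000]
BᵀPA = [-6.5625 -4.8750; 3.7500 1.5000]
K = S⁻¹·BᵀPA = [-0.7418 -0.6923; 0.0052 -0.2452]
A−BK = [0.7685 1.8173; -0.8915 -2.3654]
AᵀP(A−BK) = [0.7379 0.8762; 0.8762 1.4928]
P' = Q + AᵀP(A−BK) = [6.9879 3.8762; 3.8762 3.7428]
tr(P') = 10.7307


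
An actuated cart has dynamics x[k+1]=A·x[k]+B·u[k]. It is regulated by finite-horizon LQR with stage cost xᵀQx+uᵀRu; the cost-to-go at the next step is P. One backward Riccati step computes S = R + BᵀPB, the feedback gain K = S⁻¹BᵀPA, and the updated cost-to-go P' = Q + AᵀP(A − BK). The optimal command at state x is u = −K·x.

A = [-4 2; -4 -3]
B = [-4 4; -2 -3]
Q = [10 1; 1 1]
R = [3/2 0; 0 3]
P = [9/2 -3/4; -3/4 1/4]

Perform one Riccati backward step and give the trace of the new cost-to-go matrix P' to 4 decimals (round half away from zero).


BᵀP = [-16.5000 2.5000; 20.2500 -3.7500]
S = R + BᵀPB = [3/2 0; 0 3] + [61.0000 -73.5000; -73.5000 92.2500] = [62.5000 -73.5000; -73.5000 95.2500]
BᵀPA = [56.0000 -40.5000; -66.0000 51.7500]
K = S⁻¹·BᵀPA = [0.8768 -0.0980; -0.0163 0.4677]
A−BK = [-0.4275 -0.2628; -2.2954 -1.7931]
AᵀP(A−BK) = [1.8216 0.3553; 0.3553 1.0783]
P' = Q + AᵀP(A−BK) = [11.8216 1.3553; 1.3553 2.0783]
tr(P') = 13.8999

13.8999


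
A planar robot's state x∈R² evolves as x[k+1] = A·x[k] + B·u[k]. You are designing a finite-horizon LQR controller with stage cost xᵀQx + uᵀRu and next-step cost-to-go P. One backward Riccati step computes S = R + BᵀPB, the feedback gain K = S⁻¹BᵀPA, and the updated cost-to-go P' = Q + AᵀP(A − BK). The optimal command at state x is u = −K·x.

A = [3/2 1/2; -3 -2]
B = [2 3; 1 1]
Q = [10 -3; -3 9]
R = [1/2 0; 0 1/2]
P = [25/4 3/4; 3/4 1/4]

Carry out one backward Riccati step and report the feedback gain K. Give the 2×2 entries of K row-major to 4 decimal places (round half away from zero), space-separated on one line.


BᵀP = [13.2500 1.7500; 19.5000 2.5000]
S = R + BᵀPB = [1/2 0; 0 1/2] + [28.2500 41.5000; 41.5000 61.0000] = [28.7500 41.5000; 41.5000 61.5000]
BᵀPA = [14.6250 3.1250; 21.7500 4.7500]
K = S⁻¹·BᵀPA = [-0.0695 -0.1076; 0.4005 0.1499]
A−BK = [0.4373 0.2657; -3.3311 -2.0422]
AᵀP(A−BK) = [1.8668 1.1270; 1.1270 0.6870]
P' = Q + AᵀP(A−BK) = [11.8668 -1.8730; -1.8730 9.6870]
tr(P') = 21.5538

-0.0695 -0.1076 0.4005 0.1499


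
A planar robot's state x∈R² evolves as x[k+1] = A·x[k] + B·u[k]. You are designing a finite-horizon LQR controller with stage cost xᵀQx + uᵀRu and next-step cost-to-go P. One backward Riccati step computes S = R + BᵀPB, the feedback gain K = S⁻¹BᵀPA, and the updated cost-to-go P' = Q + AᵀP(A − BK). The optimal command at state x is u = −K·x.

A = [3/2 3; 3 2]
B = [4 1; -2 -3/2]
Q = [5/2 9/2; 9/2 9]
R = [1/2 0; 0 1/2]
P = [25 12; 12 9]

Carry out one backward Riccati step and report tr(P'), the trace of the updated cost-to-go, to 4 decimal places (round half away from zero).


BᵀP = [76.0000 30.0000; 7.0000 -1.5000]
S = R + BᵀPB = [1/2 0; 0 1/2] + [244.0000 31.0000; 31.0000 9.2500] = [244.5000 31.0000; 31.0000 9.7500]
BᵀPA = [204.0000 288.0000; 6.0000 18.0000]
K = S⁻¹·BᵀPA = [1.2672 1.5813; -3.4135 -3.1816]
A−BK = [-0.1551 -0.1436; 0.4140 0.3902]
AᵀP(A−BK) = [7.2319 7.0032; 7.0032 6.8526]
P' = Q + AᵀP(A−BK) = [9.7319 11.5032; 11.5032 15.8526]
tr(P') = 25.5845

25.5845


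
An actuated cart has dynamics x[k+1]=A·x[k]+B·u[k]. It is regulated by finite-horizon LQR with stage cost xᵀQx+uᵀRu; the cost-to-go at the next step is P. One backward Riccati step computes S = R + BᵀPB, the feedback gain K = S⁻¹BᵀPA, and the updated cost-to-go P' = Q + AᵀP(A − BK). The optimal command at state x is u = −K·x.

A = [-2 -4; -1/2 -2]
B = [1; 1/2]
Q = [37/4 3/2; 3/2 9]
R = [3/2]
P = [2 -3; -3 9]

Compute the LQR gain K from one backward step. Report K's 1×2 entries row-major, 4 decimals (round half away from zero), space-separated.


BᵀP = [0.5000 1.5000]
S = R + BᵀPB = [3/2] + [1.2500] = [2.7500]
BᵀPA = [-1.7500 -5.0000]
K = S⁻¹·BᵀPA = [-0.6364 -1.8182]
A−BK = [-1.3636 -2.1818; -0.1818 -1.0909]
AᵀP(A−BK) = [3.1364 3.8182; 3.8182 10.9091]
P' = Q + AᵀP(A−BK) = [12.3864 5.3182; 5.3182 19.9091]
tr(P') = 32.2955

-0.6364 -1.8182


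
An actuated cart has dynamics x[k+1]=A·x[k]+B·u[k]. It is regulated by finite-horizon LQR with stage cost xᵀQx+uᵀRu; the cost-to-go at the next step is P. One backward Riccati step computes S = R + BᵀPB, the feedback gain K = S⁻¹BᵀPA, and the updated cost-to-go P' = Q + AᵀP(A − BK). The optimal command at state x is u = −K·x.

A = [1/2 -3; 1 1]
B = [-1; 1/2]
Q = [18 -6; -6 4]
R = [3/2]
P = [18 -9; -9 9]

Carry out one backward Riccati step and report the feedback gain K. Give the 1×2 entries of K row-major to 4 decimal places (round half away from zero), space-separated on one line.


BᵀP = [-22.5000 13.5000]
S = R + BᵀPB = [3/2] + [29.2500] = [30.7500]
BᵀPA = [2.2500 81.0000]
K = S⁻¹·BᵀPA = [0.0732 2.6341]
A−BK = [0.5732 -0.3659; 0.9634 -0.3171]
AᵀP(A−BK) = [4.3354 -1.4268; -1.4268 11.6341]
P' = Q + AᵀP(A−BK) = [22.3354 -7.4268; -7.4268 15.6341]
tr(P') = 37.9695

0.0732 2.6341


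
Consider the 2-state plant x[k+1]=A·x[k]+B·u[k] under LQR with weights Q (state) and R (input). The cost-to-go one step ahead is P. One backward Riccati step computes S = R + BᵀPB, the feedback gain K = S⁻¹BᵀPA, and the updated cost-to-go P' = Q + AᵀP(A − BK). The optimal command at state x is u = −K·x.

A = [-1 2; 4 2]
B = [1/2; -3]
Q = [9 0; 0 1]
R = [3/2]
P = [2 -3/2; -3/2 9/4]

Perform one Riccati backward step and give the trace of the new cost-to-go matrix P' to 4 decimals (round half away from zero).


17.2897

BᵀP = [5.5000 -7.5000]
S = R + BᵀPB = [3/2] + [25.2500] = [26.7500]
BᵀPA = [-35.5000 -4.0000]
K = S⁻¹·BᵀPA = [-1.3271 -0.1495]
A−BK = [-0.3364 2.0748; 0.0187 1.5514]
AᵀP(A−BK) = [2.8879 -0.3084; -0.3084 4.4019]
P' = Q + AᵀP(A−BK) = [11.8879 -0.3084; -0.3084 5.4019]
tr(P') = 17.2897
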